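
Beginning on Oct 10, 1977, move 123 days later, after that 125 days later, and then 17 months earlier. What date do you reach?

January 15, 1977

Advancing 123 days from October 10, 1977:
October has 31 days, so 31 − 10 = 21 days remain after October 10, 1977; 123 − 21 = 102 left.
November 1977 has 30 days: 102 − 30 = 72 left.
December 1977 has 31 days: 72 − 31 = 41 left.
January 1978 has 31 days: 41 − 31 = 10 left.
10 days into February 1978 → February 10, 1978.
Advancing 125 days from February 10, 1978:
February has 28 days, so 28 − 10 = 18 days remain after February 10, 1978; 125 − 18 = 107 left.
March 1978 has 31 days: 107 − 31 = 76 left.
April 1978 has 30 days: 76 − 30 = 46 left.
May 1978 has 31 days: 46 − 31 = 15 left.
15 days into June 1978 → June 15, 1978.
Counting back 17 months from June 15, 1978:
month 6 − 17 = -11, which is month 1 of year 1977 → January 1977.
Day 15 is valid in January, giving January 15, 1977.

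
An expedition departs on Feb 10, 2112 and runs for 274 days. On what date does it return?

Adding 274 days from February 10, 2112.
February has 29 days, so 29 − 10 = 19 days remain after February 10, 2112; 274 − 19 = 255 left.
March 2112 has 31 days: 255 − 31 = 224 left.
April 2112 has 30 days: 224 − 30 = 194 left.
May 2112 has 31 days: 194 − 31 = 163 left.
June 2112 has 30 days: 163 − 30 = 133 left.
July 2112 has 31 days: 133 − 31 = 102 left.
August 2112 has 31 days: 102 − 31 = 71 left.
September 2112 has 30 days: 71 − 30 = 41 left.
October 2112 has 31 days: 41 − 31 = 10 left.
10 days into November 2112 → November 10, 2112.

November 10, 2112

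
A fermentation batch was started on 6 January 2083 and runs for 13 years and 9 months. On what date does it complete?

Counting forward 13 years and 9 months from January 6, 2083.
+13 years → 2096; month 1 + 9 = 10 → October 2096.
Day 6 is valid in October, giving October 6, 2096.

October 6, 2096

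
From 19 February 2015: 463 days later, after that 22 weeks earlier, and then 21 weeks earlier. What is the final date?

Adding 463 days from February 19, 2015:
February has 28 days, so 28 − 19 = 9 days remain after February 19, 2015; 463 − 9 = 454 left.
March 2015 has 31 days: 454 − 31 = 423 left.
April 2015 has 30 days: 423 − 30 = 393 left.
May 2015 has 31 days: 393 − 31 = 362 left.
June 2015 has 30 days: 362 − 30 = 332 left.
July 2015 has 31 days: 332 − 31 = 301 left.
August 2015 has 31 days: 301 − 31 = 270 left.
September 2015 has 30 days: 270 − 30 = 240 left.
October 2015 has 31 days: 240 − 31 = 209 left.
November 2015 has 30 days: 209 − 30 = 179 left.
December 2015 has 31 days: 179 − 31 = 148 left.
January 2016 has 31 days: 148 − 31 = 117 left.
February 2016 has 29 days (2016 is a leap year): 117 − 29 = 88 left.
March 2016 has 31 days: 88 − 31 = 57 left.
April 2016 has 30 days: 57 − 30 = 27 left.
27 days into May 2016 → May 27, 2016.
Subtracting 22 weeks (= 154 days) from May 27, 2016:
Going back 27 days from May 27, 2016 reaches the end of the previous month; 154 − 27 = 127 left.
April 2016 has 30 days: 127 − 30 = 97 left.
March 2016 has 31 days: 97 − 31 = 66 left.
February 2016 has 29 days (2016 is a leap year): 66 − 29 = 37 left.
January 2016 has 31 days: 37 − 31 = 6 left.
December 2015 has 31 days; 31 − 6 = 25 → December 25, 2015.
Counting back 21 weeks (= 147 days) from December 25, 2015:
Going back 25 days from December 25, 2015 reaches the end of the previous month; 147 − 25 = 122 left.
November 2015 has 30 days: 122 − 30 = 92 left.
October 2015 has 31 days: 92 − 31 = 61 left.
September 2015 has 30 days: 61 − 30 = 31 left.
August 2015 has 31 days: 31 − 31 = 0 left.
July 2015 has 31 days; 31 − 0 = 31 → July 31, 2015.

July 31, 2015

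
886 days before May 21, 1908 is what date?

December 17, 1905

Counting back 886 days from May 21, 1908.
Going back 21 days from May 21, 1908 reaches the end of the previous month; 886 − 21 = 865 left.
April 1908 has 30 days: 865 − 30 = 835 left.
March 1908 has 31 days: 835 − 31 = 804 left.
February 1908 has 29 days (1908 is a leap year): 804 − 29 = 775 left.
January 1908 has 31 days: 775 − 31 = 744 left.
December 1907 has 31 days: 744 − 31 = 713 left.
November 1907 has 30 days: 713 − 30 = 683 left.
October 1907 has 31 days: 683 − 31 = 652 left.
September 1907 has 30 days: 652 − 30 = 622 left.
August 1907 has 31 days: 622 − 31 = 591 left.
July 1907 has 31 days: 591 − 31 = 560 left.
June 1907 has 30 days: 560 − 30 = 530 left.
May 1907 has 31 days: 530 − 31 = 499 left.
April 1907 has 30 days: 499 − 30 = 469 left.
March 1907 has 31 days: 469 − 31 = 438 left.
February 1907 has 28 days (1907 is not a leap year): 438 − 28 = 410 left.
January 1907 has 31 days: 410 − 31 = 379 left.
December 1906 has 31 days: 379 − 31 = 348 left.
November 1906 has 30 days: 348 − 30 = 318 left.
October 1906 has 31 days: 318 − 31 = 287 left.
September 1906 has 30 days: 287 − 30 = 257 left.
August 1906 has 31 days: 257 − 31 = 226 left.
July 1906 has 31 days: 226 − 31 = 195 left.
June 1906 has 30 days: 195 − 30 = 165 left.
May 1906 has 31 days: 165 − 31 = 134 left.
April 1906 has 30 days: 134 − 30 = 104 left.
March 1906 has 31 days: 104 − 31 = 73 left.
February 1906 has 28 days (1906 is not a leap year): 73 − 28 = 45 left.
January 1906 has 31 days: 45 − 31 = 14 left.
December 1905 has 31 days; 31 − 14 = 17 → December 17, 1905.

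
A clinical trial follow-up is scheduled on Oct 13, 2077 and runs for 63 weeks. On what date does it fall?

Advancing 63 weeks = 441 days from October 13, 2077.
October has 31 days, so 31 − 13 = 18 days remain after October 13, 2077; 441 − 18 = 423 left.
November 2077 has 30 days: 423 − 30 = 393 left.
December 2077 has 31 days: 393 − 31 = 362 left.
January 2078 has 31 days: 362 − 31 = 331 left.
February 2078 has 28 days (2078 is not a leap year): 331 − 28 = 303 left.
March 2078 has 31 days: 303 − 31 = 272 left.
April 2078 has 30 days: 272 − 30 = 242 left.
May 2078 has 31 days: 242 − 31 = 211 left.
June 2078 has 30 days: 211 − 30 = 181 left.
July 2078 has 31 days: 181 − 31 = 150 left.
August 2078 has 31 days: 150 − 31 = 119 left.
September 2078 has 30 days: 119 − 30 = 89 left.
October 2078 has 31 days: 89 − 31 = 58 left.
November 2078 has 30 days: 58 − 30 = 28 left.
28 days into December 2078 → December 28, 2078.

December 28, 2078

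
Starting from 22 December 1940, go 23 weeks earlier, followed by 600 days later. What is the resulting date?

March 6, 1942

Subtracting 23 weeks (= 161 days) from December 22, 1940:
Going back 22 days from December 22, 1940 reaches the end of the previous month; 161 − 22 = 139 left.
November 1940 has 30 days: 139 − 30 = 109 left.
October 1940 has 31 days: 109 − 31 = 78 left.
September 1940 has 30 days: 78 − 30 = 48 left.
August 1940 has 31 days: 48 − 31 = 17 left.
July 1940 has 31 days; 31 − 17 = 14 → July 14, 1940.
Adding 600 days from July 14, 1940:
July has 31 days, so 31 − 14 = 17 days remain after July 14, 1940; 600 − 17 = 583 left.
August 1940 has 31 days: 583 − 31 = 552 left.
September 1940 has 30 days: 552 − 30 = 522 left.
October 1940 has 31 days: 522 − 31 = 491 left.
November 1940 has 30 days: 491 − 30 = 461 left.
December 1940 has 31 days: 461 − 31 = 430 left.
January 1941 has 31 days: 430 − 31 = 399 left.
February 1941 has 28 days (1941 is not a leap year): 399 − 28 = 371 left.
March 1941 has 31 days: 371 − 31 = 340 left.
April 1941 has 30 days: 340 − 30 = 310 left.
May 1941 has 31 days: 310 − 31 = 279 left.
June 1941 has 30 days: 279 − 30 = 249 left.
July 1941 has 31 days: 249 − 31 = 218 left.
August 1941 has 31 days: 218 − 31 = 187 left.
September 1941 has 30 days: 187 − 30 = 157 left.
October 1941 has 31 days: 157 − 31 = 126 left.
November 1941 has 30 days: 126 − 30 = 96 left.
December 1941 has 31 days: 96 − 31 = 65 left.
January 1942 has 31 days: 65 − 31 = 34 left.
February 1942 has 28 days (1942 is not a leap year): 34 − 28 = 6 left.
6 days into March 1942 → March 6, 1942.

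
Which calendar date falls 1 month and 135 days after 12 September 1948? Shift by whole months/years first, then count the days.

Adding 1 month and 135 days from September 12, 1948: first the month/year part, then the days.
month 9 + 1 = 10 → October 1948.
Day 12 is valid in October, giving October 12, 1948.
Now add 135 days from October 12, 1948.
October has 31 days, so 31 − 12 = 19 days remain after October 12, 1948; 135 − 19 = 116 left.
November 1948 has 30 days: 116 − 30 = 86 left.
December 1948 has 31 days: 86 − 31 = 55 left.
January 1949 has 31 days: 55 − 31 = 24 left.
24 days into February 1949 → February 24, 1949.

February 24, 1949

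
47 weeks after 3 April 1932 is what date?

February 26, 1933

Advancing 47 weeks = 329 days from April 3, 1932.
April has 30 days, so 30 − 3 = 27 days remain after April 3, 1932; 329 − 27 = 302 left.
May 1932 has 31 days: 302 − 31 = 271 left.
June 1932 has 30 days: 271 − 30 = 241 left.
July 1932 has 31 days: 241 − 31 = 210 left.
August 1932 has 31 days: 210 − 31 = 179 left.
September 1932 has 30 days: 179 − 30 = 149 left.
October 1932 has 31 days: 149 − 31 = 118 left.
November 1932 has 30 days: 118 − 30 = 88 left.
December 1932 has 31 days: 88 − 31 = 57 left.
January 1933 has 31 days: 57 − 31 = 26 left.
26 days into February 1933 → February 26, 1933.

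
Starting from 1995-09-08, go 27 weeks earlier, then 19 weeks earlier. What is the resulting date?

Counting back 27 weeks (= 189 days) from September 8, 1995:
Going back 8 days from September 8, 1995 reaches the end of the previous month; 189 − 8 = 181 left.
August 1995 has 31 days: 181 − 31 = 150 left.
July 1995 has 31 days: 150 − 31 = 119 left.
June 1995 has 30 days: 119 − 30 = 89 left.
May 1995 has 31 days: 89 − 31 = 58 left.
April 1995 has 30 days: 58 − 30 = 28 left.
March 1995 has 31 days; 31 − 28 = 3 → March 3, 1995.
Subtracting 19 weeks (= 133 days) from March 3, 1995:
Going back 3 days from March 3, 1995 reaches the end of the previous month; 133 − 3 = 130 left.
February 1995 has 28 days (1995 is not a leap year): 130 − 28 = 102 left.
January 1995 has 31 days: 102 − 31 = 71 left.
December 1994 has 31 days: 71 − 31 = 40 left.
November 1994 has 30 days: 40 − 30 = 10 left.
October 1994 has 31 days; 31 − 10 = 21 → October 21, 1994.

October 21, 1994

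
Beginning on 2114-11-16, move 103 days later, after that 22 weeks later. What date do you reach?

Advancing 103 days from November 16, 2114:
November has 30 days, so 30 − 16 = 14 days remain after November 16, 2114; 103 − 14 = 89 left.
December 2114 has 31 days: 89 − 31 = 58 left.
January 2115 has 31 days: 58 − 31 = 27 left.
27 days into February 2115 → February 27, 2115.
Counting forward 22 weeks (= 154 days) from February 27, 2115:
February has 28 days, so 28 − 27 = 1 day remains after February 27, 2115; 154 − 1 = 153 left.
March 2115 has 31 days: 153 − 31 = 122 left.
April 2115 has 30 days: 122 − 30 = 92 left.
May 2115 has 31 days: 92 − 31 = 61 left.
June 2115 has 30 days: 61 − 30 = 31 left.
31 days into July 2115 → July 31, 2115.

July 31, 2115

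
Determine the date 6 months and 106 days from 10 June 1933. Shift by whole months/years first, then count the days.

Counting forward 6 months and 106 days from June 10, 1933: first the month/year part, then the days.
month 6 + 6 = 12 → December 1933.
Day 10 is valid in December, giving December 10, 1933.
Now add 106 days from December 10, 1933.
December has 31 days, so 31 − 10 = 21 days remain after December 10, 1933; 106 − 21 = 85 left.
January 1934 has 31 days: 85 − 31 = 54 left.
February 1934 has 28 days (1934 is not a leap year): 54 − 28 = 26 left.
26 days into March 1934 → March 26, 1934.

March 26, 1934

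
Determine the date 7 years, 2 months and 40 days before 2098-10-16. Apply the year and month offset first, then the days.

July 7, 2091

Counting back 7 years, 2 months and 40 days from October 16, 2098: first the month/year part, then the days.
-7 years → 2091; month 10 − 2 = 8 → August 2091.
Day 16 is valid in August, giving August 16, 2091.
Now subtract 40 days from August 16, 2091.
Going back 16 days from August 16, 2091 reaches the end of the previous month; 40 − 16 = 24 left.
July 2091 has 31 days; 31 − 24 = 7 → July 7, 2091.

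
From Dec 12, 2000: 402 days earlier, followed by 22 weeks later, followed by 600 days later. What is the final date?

November 29, 2001

Counting back 402 days from December 12, 2000:
Going back 12 days from December 12, 2000 reaches the end of the previous month; 402 − 12 = 390 left.
November 2000 has 30 days: 390 − 30 = 360 left.
October 2000 has 31 days: 360 − 31 = 329 left.
September 2000 has 30 days: 329 − 30 = 299 left.
August 2000 has 31 days: 299 − 31 = 268 left.
July 2000 has 31 days: 268 − 31 = 237 left.
June 2000 has 30 days: 237 − 30 = 207 left.
May 2000 has 31 days: 207 − 31 = 176 left.
April 2000 has 30 days: 176 − 30 = 146 left.
March 2000 has 31 days: 146 − 31 = 115 left.
February 2000 has 29 days (2000 is a leap year (divisible by 400)): 115 − 29 = 86 left.
January 2000 has 31 days: 86 − 31 = 55 left.
December 1999 has 31 days: 55 − 31 = 24 left.
November 1999 has 30 days; 30 − 24 = 6 → November 6, 1999.
Advancing 22 weeks (= 154 days) from November 6, 1999:
November has 30 days, so 30 − 6 = 24 days remain after November 6, 1999; 154 − 24 = 130 left.
December 1999 has 31 days: 130 − 31 = 99 left.
January 2000 has 31 days: 99 − 31 = 68 left.
February 2000 has 29 days (2000 is a leap year (divisible by 400)): 68 − 29 = 39 left.
March 2000 has 31 days: 39 − 31 = 8 left.
8 days into April 2000 → April 8, 2000.
Counting forward 600 days from April 8, 2000:
April has 30 days, so 30 − 8 = 22 days remain after April 8, 2000; 600 − 22 = 578 left.
May 2000 has 31 days: 578 − 31 = 547 left.
June 2000 has 30 days: 547 − 30 = 517 left.
July 2000 has 31 days: 517 − 31 = 486 left.
August 2000 has 31 days: 486 − 31 = 455 left.
September 2000 has 30 days: 455 − 30 = 425 left.
October 2000 has 31 days: 425 − 31 = 394 left.
November 2000 has 30 days: 394 − 30 = 364 left.
December 2000 has 31 days: 364 − 31 = 333 left.
January 2001 has 31 days: 333 − 31 = 302 left.
February 2001 has 28 days (2001 is not a leap year): 302 − 28 = 274 left.
March 2001 has 31 days: 274 − 31 = 243 left.
April 2001 has 30 days: 243 − 30 = 213 left.
May 2001 has 31 days: 213 − 31 = 182 left.
June 2001 has 30 days: 182 − 30 = 152 left.
July 2001 has 31 days: 152 − 31 = 121 left.
August 2001 has 31 days: 121 − 31 = 90 left.
September 2001 has 30 days: 90 − 30 = 60 left.
October 2001 has 31 days: 60 − 31 = 29 left.
29 days into November 2001 → November 29, 2001.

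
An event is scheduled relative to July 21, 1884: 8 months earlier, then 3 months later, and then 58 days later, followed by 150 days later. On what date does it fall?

September 16, 1884

Subtracting 8 months from July 21, 1884:
month 7 − 8 = -1, which is month 11 of year 1883 → November 1883.
Day 21 is valid in November, giving November 21, 1883.
Counting forward 3 months from November 21, 1883:
month 11 + 3 = 14, which is month 2 of year 1884 → February 1884.
Day 21 is valid in February, giving February 21, 1884.
Adding 58 days from February 21, 1884:
February has 29 days, so 29 − 21 = 8 days remain after February 21, 1884; 58 − 8 = 50 left.
March 1884 has 31 days: 50 − 31 = 19 left.
19 days into April 1884 → April 19, 1884.
Adding 150 days from April 19, 1884:
April has 30 days, so 30 − 19 = 11 days remain after April 19, 1884; 150 − 11 = 139 left.
May 1884 has 31 days: 139 − 31 = 108 left.
June 1884 has 30 days: 108 − 30 = 78 left.
July 1884 has 31 days: 78 − 31 = 47 left.
August 1884 has 31 days: 47 − 31 = 16 left.
16 days into September 1884 → September 16, 1884.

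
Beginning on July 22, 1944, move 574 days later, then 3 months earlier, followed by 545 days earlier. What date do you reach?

Advancing 574 days from July 22, 1944:
July has 31 days, so 31 − 22 = 9 days remain after July 22, 1944; 574 − 9 = 565 left.
August 1944 has 31 days: 565 − 31 = 534 left.
September 1944 has 30 days: 534 − 30 = 504 left.
October 1944 has 31 days: 504 − 31 = 473 left.
November 1944 has 30 days: 473 − 30 = 443 left.
December 1944 has 31 days: 443 − 31 = 412 left.
January 1945 has 31 days: 412 − 31 = 381 left.
February 1945 has 28 days (1945 is not a leap year): 381 − 28 = 353 left.
March 1945 has 31 days: 353 − 31 = 322 left.
April 1945 has 30 days: 322 − 30 = 292 left.
May 1945 has 31 days: 292 − 31 = 261 left.
June 1945 has 30 days: 261 − 30 = 231 left.
July 1945 has 31 days: 231 − 31 = 200 left.
August 1945 has 31 days: 200 − 31 = 169 left.
September 1945 has 30 days: 169 − 30 = 139 left.
October 1945 has 31 days: 139 − 31 = 108 left.
November 1945 has 30 days: 108 − 30 = 78 left.
December 1945 has 31 days: 78 − 31 = 47 left.
January 1946 has 31 days: 47 − 31 = 16 left.
16 days into February 1946 → February 16, 1946.
Going back 3 months from February 16, 1946:
month 2 − 3 = -1, which is month 11 of year 1945 → November 1945.
Day 16 is valid in November, giving November 16, 1945.
Subtracting 545 days from November 16, 1945:
Going back 16 days from November 16, 1945 reaches the end of the previous month; 545 − 16 = 529 left.
October 1945 has 31 days: 529 − 31 = 498 left.
September 1945 has 30 days: 498 − 30 = 468 left.
August 1945 has 31 days: 468 − 31 = 437 left.
July 1945 has 31 days: 437 − 31 = 406 left.
June 1945 has 30 days: 406 − 30 = 376 left.
May 1945 has 31 days: 376 − 31 = 345 left.
April 1945 has 30 days: 345 − 30 = 315 left.
March 1945 has 31 days: 315 − 31 = 284 left.
February 1945 has 28 days (1945 is not a leap year): 284 − 28 = 256 left.
January 1945 has 31 days: 256 − 31 = 225 left.
December 1944 has 31 days: 225 − 31 = 194 left.
November 1944 has 30 days: 194 − 30 = 164 left.
October 1944 has 31 days: 164 − 31 = 133 left.
September 1944 has 30 days: 133 − 30 = 103 left.
August 1944 has 31 days: 103 − 31 = 72 left.
July 1944 has 31 days: 72 − 31 = 41 left.
June 1944 has 30 days: 41 − 30 = 11 left.
May 1944 has 31 days; 31 − 11 = 20 → May 20, 1944.

May 20, 1944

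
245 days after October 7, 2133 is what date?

June 9, 2134

Adding 245 days from October 7, 2133.
October has 31 days, so 31 − 7 = 24 days remain after October 7, 2133; 245 − 24 = 221 left.
November 2133 has 30 days: 221 − 30 = 191 left.
December 2133 has 31 days: 191 − 31 = 160 left.
January 2134 has 31 days: 160 − 31 = 129 left.
February 2134 has 28 days (2134 is not a leap year): 129 − 28 = 101 left.
March 2134 has 31 days: 101 − 31 = 70 left.
April 2134 has 30 days: 70 − 30 = 40 left.
May 2134 has 31 days: 40 − 31 = 9 left.
9 days into June 2134 → June 9, 2134.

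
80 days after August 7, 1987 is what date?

October 26, 1987

Adding 80 days from August 7, 1987.
August has 31 days, so 31 − 7 = 24 days remain after August 7, 1987; 80 − 24 = 56 left.
September 1987 has 30 days: 56 − 30 = 26 left.
26 days into October 1987 → October 26, 1987.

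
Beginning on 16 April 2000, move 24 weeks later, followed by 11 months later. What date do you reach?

Counting forward 24 weeks (= 168 days) from April 16, 2000:
April has 30 days, so 30 − 16 = 14 days remain after April 16, 2000; 168 − 14 = 154 left.
May 2000 has 31 days: 154 − 31 = 123 left.
June 2000 has 30 days: 123 − 30 = 93 left.
July 2000 has 31 days: 93 − 31 = 62 left.
August 2000 has 31 days: 62 − 31 = 31 left.
September 2000 has 30 days: 31 − 30 = 1 left.
1 day into October 2000 → October 1, 2000.
Adding 11 months from October 1, 2000:
month 10 + 11 = 21, which is month 9 of year 2001 → September 2001.
Day 1 is valid in September, giving September 1, 2001.

September 1, 2001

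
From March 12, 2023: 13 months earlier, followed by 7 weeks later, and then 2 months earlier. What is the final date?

Counting back 13 months from March 12, 2023:
month 3 − 13 = -10, which is month 2 of year 2022 → February 2022.
Day 12 is valid in February, giving February 12, 2022.
Advancing 7 weeks (= 49 days) from February 12, 2022:
February has 28 days, so 28 − 12 = 16 days remain after February 12, 2022; 49 − 16 = 33 left.
March 2022 has 31 days: 33 − 31 = 2 left.
2 days into April 2022 → April 2, 2022.
Subtracting 2 months from April 2, 2022:
month 4 − 2 = 2 → February 2022.
Day 2 is valid in February, giving February 2, 2022.

February 2, 2022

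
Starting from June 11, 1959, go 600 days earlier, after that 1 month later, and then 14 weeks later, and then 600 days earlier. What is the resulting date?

July 5, 1956

Subtracting 600 days from June 11, 1959:
Going back 11 days from June 11, 1959 reaches the end of the previous month; 600 − 11 = 589 left.
May 1959 has 31 days: 589 − 31 = 558 left.
April 1959 has 30 days: 558 − 30 = 528 left.
March 1959 has 31 days: 528 − 31 = 497 left.
February 1959 has 28 days (1959 is not a leap year): 497 − 28 = 469 left.
January 1959 has 31 days: 469 − 31 = 438 left.
December 1958 has 31 days: 438 − 31 = 407 left.
November 1958 has 30 days: 407 − 30 = 377 left.
October 1958 has 31 days: 377 − 31 = 346 left.
September 1958 has 30 days: 346 − 30 = 316 left.
August 1958 has 31 days: 316 − 31 = 285 left.
July 1958 has 31 days: 285 − 31 = 254 left.
June 1958 has 30 days: 254 − 30 = 224 left.
May 1958 has 31 days: 224 − 31 = 193 left.
April 1958 has 30 days: 193 − 30 = 163 left.
March 1958 has 31 days: 163 − 31 = 132 left.
February 1958 has 28 days (1958 is not a leap year): 132 − 28 = 104 left.
January 1958 has 31 days: 104 − 31 = 73 left.
December 1957 has 31 days: 73 − 31 = 42 left.
November 1957 has 30 days: 42 − 30 = 12 left.
October 1957 has 31 days; 31 − 12 = 19 → October 19, 1957.
Adding 1 month from October 19, 1957:
month 10 + 1 = 11 → November 1957.
Day 19 is valid in November, giving November 19, 1957.
Adding 14 weeks (= 98 days) from November 19, 1957:
November has 30 days, so 30 − 19 = 11 days remain after November 19, 1957; 98 − 11 = 87 left.
December 1957 has 31 days: 87 − 31 = 56 left.
January 1958 has 31 days: 56 − 31 = 25 left.
25 days into February 1958 → February 25, 1958.
Subtracting 600 days from February 25, 1958:
Going back 25 days from February 25, 1958 reaches the end of the previous month; 600 − 25 = 575 left.
January 1958 has 31 days: 575 − 31 = 544 left.
December 1957 has 31 days: 544 − 31 = 513 left.
November 1957 has 30 days: 513 − 30 = 483 left.
October 1957 has 31 days: 483 − 31 = 452 left.
September 1957 has 30 days: 452 − 30 = 422 left.
August 1957 has 31 days: 422 − 31 = 391 left.
July 1957 has 31 days: 391 − 31 = 360 left.
June 1957 has 30 days: 360 − 30 = 330 left.
May 1957 has 31 days: 330 − 31 = 299 left.
April 1957 has 30 days: 299 − 30 = 269 left.
March 1957 has 31 days: 269 − 31 = 238 left.
February 1957 has 28 days (1957 is not a leap year): 238 − 28 = 210 left.
January 1957 has 31 days: 210 − 31 = 179 left.
December 1956 has 31 days: 179 − 31 = 148 left.
November 1956 has 30 days: 148 − 30 = 118 left.
October 1956 has 31 days: 118 − 31 = 87 left.
September 1956 has 30 days: 87 − 30 = 57 left.
August 1956 has 31 days: 57 − 31 = 26 left.
July 1956 has 31 days; 31 − 26 = 5 → July 5, 1956.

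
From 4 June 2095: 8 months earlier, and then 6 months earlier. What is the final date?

April 4, 2094

Going back 8 months from June 4, 2095:
month 6 − 8 = -2, which is month 10 of year 2094 → October 2094.
Day 4 is valid in October, giving October 4, 2094.
Counting back 6 months from October 4, 2094:
month 10 − 6 = 4 → April 2094.
Day 4 is valid in April, giving April 4, 2094.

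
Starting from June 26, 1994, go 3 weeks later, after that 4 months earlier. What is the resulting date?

March 17, 1994

Counting forward 3 weeks (= 21 days) from June 26, 1994:
June has 30 days, so 30 − 26 = 4 days remain after June 26, 1994; 21 − 4 = 17 left.
17 days into July 1994 → July 17, 1994.
Subtracting 4 months from July 17, 1994:
month 7 − 4 = 3 → March 1994.
Day 17 is valid in March, giving March 17, 1994.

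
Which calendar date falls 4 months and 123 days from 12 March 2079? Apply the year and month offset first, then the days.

November 12, 2079

Counting forward 4 months and 123 days from March 12, 2079: first the month/year part, then the days.
month 3 + 4 = 7 → July 2079.
Day 12 is valid in July, giving July 12, 2079.
Now add 123 days from July 12, 2079.
July has 31 days, so 31 − 12 = 19 days remain after July 12, 2079; 123 − 19 = 104 left.
August 2079 has 31 days: 104 − 31 = 73 left.
September 2079 has 30 days: 73 − 30 = 43 left.
October 2079 has 31 days: 43 − 31 = 12 left.
12 days into November 2079 → November 12, 2079.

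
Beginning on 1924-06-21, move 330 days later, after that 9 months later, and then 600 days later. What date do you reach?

October 10, 1927

Adding 330 days from June 21, 1924:
June has 30 days, so 30 − 21 = 9 days remain after June 21, 1924; 330 − 9 = 321 left.
July 1924 has 31 days: 321 − 31 = 290 left.
August 1924 has 31 days: 290 − 31 = 259 left.
September 1924 has 30 days: 259 − 30 = 229 left.
October 1924 has 31 days: 229 − 31 = 198 left.
November 1924 has 30 days: 198 − 30 = 168 left.
December 1924 has 31 days: 168 − 31 = 137 left.
January 1925 has 31 days: 137 − 31 = 106 left.
February 1925 has 28 days (1925 is not a leap year): 106 − 28 = 78 left.
March 1925 has 31 days: 78 − 31 = 47 left.
April 1925 has 30 days: 47 − 30 = 17 left.
17 days into May 1925 → May 17, 1925.
Adding 9 months from May 17, 1925:
month 5 + 9 = 14, which is month 2 of year 1926 → February 1926.
Day 17 is valid in February, giving February 17, 1926.
Advancing 600 days from February 17, 1926:
February has 28 days, so 28 − 17 = 11 days remain after February 17, 1926; 600 − 11 = 589 left.
March 1926 has 31 days: 589 − 31 = 558 left.
April 1926 has 30 days: 558 − 30 = 528 left.
May 1926 has 31 days: 528 − 31 = 497 left.
June 1926 has 30 days: 497 − 30 = 467 left.
July 1926 has 31 days: 467 − 31 = 436 left.
August 1926 has 31 days: 436 − 31 = 405 left.
September 1926 has 30 days: 405 − 30 = 375 left.
October 1926 has 31 days: 375 − 31 = 344 left.
November 1926 has 30 days: 344 − 30 = 314 left.
December 1926 has 31 days: 314 − 31 = 283 left.
January 1927 has 31 days: 283 − 31 = 252 left.
February 1927 has 28 days (1927 is not a leap year): 252 − 28 = 224 left.
March 1927 has 31 days: 224 − 31 = 193 left.
April 1927 has 30 days: 193 − 30 = 163 left.
May 1927 has 31 days: 163 − 31 = 132 left.
June 1927 has 30 days: 132 − 30 = 102 left.
July 1927 has 31 days: 102 − 31 = 71 left.
August 1927 has 31 days: 71 − 31 = 40 left.
September 1927 has 30 days: 40 − 30 = 10 left.
10 days into October 1927 → October 10, 1927.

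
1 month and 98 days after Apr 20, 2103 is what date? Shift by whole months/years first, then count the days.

Advancing 1 month and 98 days from April 20, 2103: first the month/year part, then the days.
month 4 + 1 = 5 → May 2103.
Day 20 is valid in May, giving May 20, 2103.
Now add 98 days from May 20, 2103.
May has 31 days, so 31 − 20 = 11 days remain after May 20, 2103; 98 − 11 = 87 left.
June 2103 has 30 days: 87 − 30 = 57 left.
July 2103 has 31 days: 57 − 31 = 26 left.
26 days into August 2103 → August 26, 2103.

August 26, 2103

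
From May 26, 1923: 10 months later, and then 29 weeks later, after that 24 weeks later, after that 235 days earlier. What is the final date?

August 9, 1924

Adding 10 months from May 26, 1923:
month 5 + 10 = 15, which is month 3 of year 1924 → March 1924.
Day 26 is valid in March, giving March 26, 1924.
Advancing 29 weeks (= 203 days) from March 26, 1924:
March has 31 days, so 31 − 26 = 5 days remain after March 26, 1924; 203 − 5 = 198 left.
April 1924 has 30 days: 198 − 30 = 168 left.
May 1924 has 31 days: 168 − 31 = 137 left.
June 1924 has 30 days: 137 − 30 = 107 left.
July 1924 has 31 days: 107 − 31 = 76 left.
August 1924 has 31 days: 76 − 31 = 45 left.
September 1924 has 30 days: 45 − 30 = 15 left.
15 days into October 1924 → October 15, 1924.
Counting forward 24 weeks (= 168 days) from October 15, 1924:
October has 31 days, so 31 − 15 = 16 days remain after October 15, 1924; 168 − 16 = 152 left.
November 1924 has 30 days: 152 − 30 = 122 left.
December 1924 has 31 days: 122 − 31 = 91 left.
January 1925 has 31 days: 91 − 31 = 60 left.
February 1925 has 28 days (1925 is not a leap year): 60 − 28 = 32 left.
March 1925 has 31 days: 32 − 31 = 1 left.
1 day into April 1925 → April 1, 1925.
Going back 235 days from April 1, 1925:
Going back 1 day from April 1, 1925 reaches the end of the previous month; 235 − 1 = 234 left.
March 1925 has 31 days: 234 − 31 = 203 left.
February 1925 has 28 days (1925 is not a leap year): 203 − 28 = 175 left.
January 1925 has 31 days: 175 − 31 = 144 left.
December 1924 has 31 days: 144 − 31 = 113 left.
November 1924 has 30 days: 113 − 30 = 83 left.
October 1924 has 31 days: 83 − 31 = 52 left.
September 1924 has 30 days: 52 − 30 = 22 left.
August 1924 has 31 days; 31 − 22 = 9 → August 9, 1924.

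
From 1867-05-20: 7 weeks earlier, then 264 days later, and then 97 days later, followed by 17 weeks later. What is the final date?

July 24, 1868

Counting back 7 weeks (= 49 days) from May 20, 1867:
Going back 20 days from May 20, 1867 reaches the end of the previous month; 49 − 20 = 29 left.
April 1867 has 30 days; 30 − 29 = 1 → April 1, 1867.
Adding 264 days from April 1, 1867:
April has 30 days, so 30 − 1 = 29 days remain after April 1, 1867; 264 − 29 = 235 left.
May 1867 has 31 days: 235 − 31 = 204 left.
June 1867 has 30 days: 204 − 30 = 174 left.
July 1867 has 31 days: 174 − 31 = 143 left.
August 1867 has 31 days: 143 − 31 = 112 left.
September 1867 has 30 days: 112 − 30 = 82 left.
October 1867 has 31 days: 82 − 31 = 51 left.
November 1867 has 30 days: 51 − 30 = 21 left.
21 days into December 1867 → December 21, 1867.
Advancing 97 days from December 21, 1867:
December has 31 days, so 31 − 21 = 10 days remain after December 21, 1867; 97 − 10 = 87 left.
January 1868 has 31 days: 87 − 31 = 56 left.
February 1868 has 29 days (1868 is a leap year): 56 − 29 = 27 left.
27 days into March 1868 → March 27, 1868.
Adding 17 weeks (= 119 days) from March 27, 1868:
March has 31 days, so 31 − 27 = 4 days remain after March 27, 1868; 119 − 4 = 115 left.
April 1868 has 30 days: 115 − 30 = 85 left.
May 1868 has 31 days: 85 − 31 = 54 left.
June 1868 has 30 days: 54 − 30 = 24 left.
24 days into July 1868 → July 24, 1868.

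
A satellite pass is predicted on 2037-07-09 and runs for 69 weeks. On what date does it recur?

Adding 69 weeks = 483 days from July 9, 2037.
July has 31 days, so 31 − 9 = 22 days remain after July 9, 2037; 483 − 22 = 461 left.
August 2037 has 31 days: 461 − 31 = 430 left.
September 2037 has 30 days: 430 − 30 = 400 left.
October 2037 has 31 days: 400 − 31 = 369 left.
November 2037 has 30 days: 369 − 30 = 339 left.
December 2037 has 31 days: 339 − 31 = 308 left.
January 2038 has 31 days: 308 − 31 = 277 left.
February 2038 has 28 days (2038 is not a leap year): 277 − 28 = 249 left.
March 2038 has 31 days: 249 − 31 = 218 left.
April 2038 has 30 days: 218 − 30 = 188 left.
May 2038 has 31 days: 188 − 31 = 157 left.
June 2038 has 30 days: 157 − 30 = 127 left.
July 2038 has 31 days: 127 − 31 = 96 left.
August 2038 has 31 days: 96 − 31 = 65 left.
September 2038 has 30 days: 65 − 30 = 35 left.
October 2038 has 31 days: 35 − 31 = 4 left.
4 days into November 2038 → November 4, 2038.

November 4, 2038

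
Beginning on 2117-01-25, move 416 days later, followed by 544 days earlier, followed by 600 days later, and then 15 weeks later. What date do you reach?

August 25, 2118

Counting forward 416 days from January 25, 2117:
January has 31 days, so 31 − 25 = 6 days remain after January 25, 2117; 416 − 6 = 410 left.
February 2117 has 28 days (2117 is not a leap year): 410 − 28 = 382 left.
March 2117 has 31 days: 382 − 31 = 351 left.
April 2117 has 30 days: 351 − 30 = 321 left.
May 2117 has 31 days: 321 − 31 = 290 left.
June 2117 has 30 days: 290 − 30 = 260 left.
July 2117 has 31 days: 260 − 31 = 229 left.
August 2117 has 31 days: 229 − 31 = 198 left.
September 2117 has 30 days: 198 − 30 = 168 left.
October 2117 has 31 days: 168 − 31 = 137 left.
November 2117 has 30 days: 137 − 30 = 107 left.
December 2117 has 31 days: 107 − 31 = 76 left.
January 2118 has 31 days: 76 − 31 = 45 left.
February 2118 has 28 days (2118 is not a leap year): 45 − 28 = 17 left.
17 days into March 2118 → March 17, 2118.
Subtracting 544 days from March 17, 2118:
Going back 17 days from March 17, 2118 reaches the end of the previous month; 544 − 17 = 527 left.
February 2118 has 28 days (2118 is not a leap year): 527 − 28 = 499 left.
January 2118 has 31 days: 499 − 31 = 468 left.
December 2117 has 31 days: 468 − 31 = 437 left.
November 2117 has 30 days: 437 − 30 = 407 left.
October 2117 has 31 days: 407 − 31 = 376 left.
September 2117 has 30 days: 376 − 30 = 346 left.
August 2117 has 31 days: 346 − 31 = 315 left.
July 2117 has 31 days: 315 − 31 = 284 left.
June 2117 has 30 days: 284 − 30 = 254 left.
May 2117 has 31 days: 254 − 31 = 223 left.
April 2117 has 30 days: 223 − 30 = 193 left.
March 2117 has 31 days: 193 − 31 = 162 left.
February 2117 has 28 days (2117 is not a leap year): 162 − 28 = 134 left.
January 2117 has 31 days: 134 − 31 = 103 left.
December 2116 has 31 days: 103 − 31 = 72 left.
November 2116 has 30 days: 72 − 30 = 42 left.
October 2116 has 31 days: 42 − 31 = 11 left.
September 2116 has 30 days; 30 − 11 = 19 → September 19, 2116.
Adding 600 days from September 19, 2116:
September has 30 days, so 30 − 19 = 11 days remain after September 19, 2116; 600 − 11 = 589 left.
October 2116 has 31 days: 589 − 31 = 558 left.
November 2116 has 30 days: 558 − 30 = 528 left.
December 2116 has 31 days: 528 − 31 = 497 left.
January 2117 has 31 days: 497 − 31 = 466 left.
February 2117 has 28 days (2117 is not a leap year): 466 − 28 = 438 left.
March 2117 has 31 days: 438 − 31 = 407 left.
April 2117 has 30 days: 407 − 30 = 377 left.
May 2117 has 31 days: 377 − 31 = 346 left.
June 2117 has 30 days: 346 − 30 = 316 left.
July 2117 has 31 days: 316 − 31 = 285 left.
August 2117 has 31 days: 285 − 31 = 254 left.
September 2117 has 30 days: 254 − 30 = 224 left.
October 2117 has 31 days: 224 − 31 = 193 left.
November 2117 has 30 days: 193 − 30 = 163 left.
December 2117 has 31 days: 163 − 31 = 132 left.
January 2118 has 31 days: 132 − 31 = 101 left.
February 2118 has 28 days (2118 is not a leap year): 101 − 28 = 73 left.
March 2118 has 31 days: 73 − 31 = 42 left.
April 2118 has 30 days: 42 − 30 = 12 left.
12 days into May 2118 → May 12, 2118.
Adding 15 weeks (= 105 days) from May 12, 2118:
May has 31 days, so 31 − 12 = 19 days remain after May 12, 2118; 105 − 19 = 86 left.
June 2118 has 30 days: 86 − 30 = 56 left.
July 2118 has 31 days: 56 − 31 = 25 left.
25 days into August 2118 → August 25, 2118.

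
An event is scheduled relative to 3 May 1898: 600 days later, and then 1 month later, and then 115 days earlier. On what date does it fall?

October 1, 1899

Advancing 600 days from May 3, 1898:
May has 31 days, so 31 − 3 = 28 days remain after May 3, 1898; 600 − 28 = 572 left.
June 1898 has 30 days: 572 − 30 = 542 left.
July 1898 has 31 days: 542 − 31 = 511 left.
August 1898 has 31 days: 511 − 31 = 480 left.
September 1898 has 30 days: 480 − 30 = 450 left.
October 1898 has 31 days: 450 − 31 = 419 left.
November 1898 has 30 days: 419 − 30 = 389 left.
December 1898 has 31 days: 389 − 31 = 358 left.
January 1899 has 31 days: 358 − 31 = 327 left.
February 1899 has 28 days (1899 is not a leap year): 327 − 28 = 299 left.
March 1899 has 31 days: 299 − 31 = 268 left.
April 1899 has 30 days: 268 − 30 = 238 left.
May 1899 has 31 days: 238 − 31 = 207 left.
June 1899 has 30 days: 207 − 30 = 177 left.
July 1899 has 31 days: 177 − 31 = 146 left.
August 1899 has 31 days: 146 − 31 = 115 left.
September 1899 has 30 days: 115 − 30 = 85 left.
October 1899 has 31 days: 85 − 31 = 54 left.
November 1899 has 30 days: 54 − 30 = 24 left.
24 days into December 1899 → December 24, 1899.
Counting forward 1 month from December 24, 1899:
month 12 + 1 = 13, which is month 1 of year 1900 → January 1900.
Day 24 is valid in January, giving January 24, 1900.
Subtracting 115 days from January 24, 1900:
Going back 24 days from January 24, 1900 reaches the end of the previous month; 115 − 24 = 91 left.
December 1899 has 31 days: 91 − 31 = 60 left.
November 1899 has 30 days: 60 − 30 = 30 left.
October 1899 has 31 days; 31 − 30 = 1 → October 1, 1899.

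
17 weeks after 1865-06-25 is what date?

Advancing 17 weeks = 119 days from June 25, 1865.
June has 30 days, so 30 − 25 = 5 days remain after June 25, 1865; 119 − 5 = 114 left.
July 1865 has 31 days: 114 − 31 = 83 left.
August 1865 has 31 days: 83 − 31 = 52 left.
September 1865 has 30 days: 52 − 30 = 22 left.
22 days into October 1865 → October 22, 1865.

October 22, 1865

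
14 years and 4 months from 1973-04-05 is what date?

Counting forward 14 years and 4 months from April 5, 1973.
+14 years → 1987; month 4 + 4 = 8 → August 1987.
Day 5 is valid in August, giving August 5, 1987.

August 5, 1987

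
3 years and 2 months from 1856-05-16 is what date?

Counting forward 3 years and 2 months from May 16, 1856.
+3 years → 1859; month 5 + 2 = 7 → July 1859.
Day 16 is valid in July, giving July 16, 1859.

July 16, 1859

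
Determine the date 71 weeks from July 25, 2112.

Counting forward 71 weeks = 497 days from July 25, 2112.
July has 31 days, so 31 − 25 = 6 days remain after July 25, 2112; 497 − 6 = 491 left.
August 2112 has 31 days: 491 − 31 = 460 left.
September 2112 has 30 days: 460 − 30 = 430 left.
October 2112 has 31 days: 430 − 31 = 399 left.
November 2112 has 30 days: 399 − 30 = 369 left.
December 2112 has 31 days: 369 − 31 = 338 left.
January 2113 has 31 days: 338 − 31 = 307 left.
February 2113 has 28 days (2113 is not a leap year): 307 − 28 = 279 left.
March 2113 has 31 days: 279 − 31 = 248 left.
April 2113 has 30 days: 248 − 30 = 218 left.
May 2113 has 31 days: 218 − 31 = 187 left.
June 2113 has 30 days: 187 − 30 = 157 left.
July 2113 has 31 days: 157 − 31 = 126 left.
August 2113 has 31 days: 126 − 31 = 95 left.
September 2113 has 30 days: 95 − 30 = 65 left.
October 2113 has 31 days: 65 − 31 = 34 left.
November 2113 has 30 days: 34 − 30 = 4 left.
4 days into December 2113 → December 4, 2113.

December 4, 2113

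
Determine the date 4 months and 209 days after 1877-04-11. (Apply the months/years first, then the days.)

Advancing 4 months and 209 days from April 11, 1877: first the month/year part, then the days.
month 4 + 4 = 8 → August 1877.
Day 11 is valid in August, giving August 11, 1877.
Now add 209 days from August 11, 1877.
August has 31 days, so 31 − 11 = 20 days remain after August 11, 1877; 209 − 20 = 189 left.
September 1877 has 30 days: 189 − 30 = 159 left.
October 1877 has 31 days: 159 − 31 = 128 left.
November 1877 has 30 days: 128 − 30 = 98 left.
December 1877 has 31 days: 98 − 31 = 67 left.
January 1878 has 31 days: 67 − 31 = 36 left.
February 1878 has 28 days (1878 is not a leap year): 36 − 28 = 8 left.
8 days into March 1878 → March 8, 1878.

March 8, 1878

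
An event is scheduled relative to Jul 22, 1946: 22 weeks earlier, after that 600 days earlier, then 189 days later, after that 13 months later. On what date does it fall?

February 3, 1946

Going back 22 weeks (= 154 days) from July 22, 1946:
Going back 22 days from July 22, 1946 reaches the end of the previous month; 154 − 22 = 132 left.
June 1946 has 30 days: 132 − 30 = 102 left.
May 1946 has 31 days: 102 − 31 = 71 left.
April 1946 has 30 days: 71 − 30 = 41 left.
March 1946 has 31 days: 41 − 31 = 10 left.
February 1946 has 28 days; 28 − 10 = 18 → February 18, 1946.
Counting back 600 days from February 18, 1946:
Going back 18 days from February 18, 1946 reaches the end of the previous month; 600 − 18 = 582 left.
January 1946 has 31 days: 582 − 31 = 551 left.
December 1945 has 31 days: 551 − 31 = 520 left.
November 1945 has 30 days: 520 − 30 = 490 left.
October 1945 has 31 days: 490 − 31 = 459 left.
September 1945 has 30 days: 459 − 30 = 429 left.
August 1945 has 31 days: 429 − 31 = 398 left.
July 1945 has 31 days: 398 − 31 = 367 left.
June 1945 has 30 days: 367 − 30 = 337 left.
May 1945 has 31 days: 337 − 31 = 306 left.
April 1945 has 30 days: 306 − 30 = 276 left.
March 1945 has 31 days: 276 − 31 = 245 left.
February 1945 has 28 days (1945 is not a leap year): 245 − 28 = 217 left.
January 1945 has 31 days: 217 − 31 = 186 left.
December 1944 has 31 days: 186 − 31 = 155 left.
November 1944 has 30 days: 155 − 30 = 125 left.
October 1944 has 31 days: 125 − 31 = 94 left.
September 1944 has 30 days: 94 − 30 = 64 left.
August 1944 has 31 days: 64 − 31 = 33 left.
July 1944 has 31 days: 33 − 31 = 2 left.
June 1944 has 30 days; 30 − 2 = 28 → June 28, 1944.
Counting forward 189 days from June 28, 1944:
June has 30 days, so 30 − 28 = 2 days remain after June 28, 1944; 189 − 2 = 187 left.
July 1944 has 31 days: 187 − 31 = 156 left.
August 1944 has 31 days: 156 − 31 = 125 left.
September 1944 has 30 days: 125 − 30 = 95 left.
October 1944 has 31 days: 95 − 31 = 64 left.
November 1944 has 30 days: 64 − 30 = 34 left.
December 1944 has 31 days: 34 − 31 = 3 left.
3 days into January 1945 → January 3, 1945.
Counting forward 13 months from January 3, 1945:
month 1 + 13 = 14, which is month 2 of year 1946 → February 1946.
Day 3 is valid in February, giving February 3, 1946.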